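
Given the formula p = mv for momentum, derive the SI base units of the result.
Units of each symbol in p = mv:
  m (mass): kg
  v (velocity): m/s

Multiplying the contributions: [kg] · [m/s]
Adding exponents of each base unit: kg: 1, m: 1, s: -1
SI base units of momentum: kg·m/s

Answer: kg·m/s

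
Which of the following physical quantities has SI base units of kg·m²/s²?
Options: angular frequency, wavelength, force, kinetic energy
Checking the SI base units of each option:
  angular frequency (ω = 2πf): 1/s  ✗
  wavelength (λ = v/f): m  ✗
  force (F = ma): kg·m/s²  ✗
  kinetic energy (E = ½mv²): kg·m²/s²  ✓ matches

Only kinetic energy has units kg·m²/s².

Answer: kinetic energy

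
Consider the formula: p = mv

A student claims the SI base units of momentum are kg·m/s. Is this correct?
Units of each symbol in p = mv:
  m (mass): kg
  v (velocity): m/s

Multiplying the contributions: [kg] · [m/s]
Adding exponents of each base unit: kg: 1, m: 1, s: -1
SI base units of momentum: kg·m/s

The claimed units kg·m/s match the derived units, so the claim is correct.

Answer: Yes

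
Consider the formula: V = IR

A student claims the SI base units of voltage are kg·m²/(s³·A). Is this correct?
Units of each symbol in V = IR:
  I (current): A
  R (resistance, in ohms): kg·m²/(s³·A²)

Multiplying the contributions: [A] · [kg·m²/(s³·A²)]
Adding exponents of each base unit: kg: 1, m: 2, s: -3, A: -1
SI base units of voltage: kg·m²/(s³·A)

The claimed units kg·m²/(s³·A) match the derived units, so the claim is correct.

Answer: Yes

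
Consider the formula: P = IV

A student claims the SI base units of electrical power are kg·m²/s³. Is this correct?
Units of each symbol in P = IV:
  I (current): A
  V (voltage, in volts): kg·m²/(s³·A)

Multiplying the contributions: [A] · [kg·m²/(s³·A)]
Adding exponents of each base unit: kg: 1, m: 2, s: -3
SI base units of electrical power: kg·m²/s³

The claimed units kg·m²/s³ match the derived units, so the claim is correct.

Answer: Yes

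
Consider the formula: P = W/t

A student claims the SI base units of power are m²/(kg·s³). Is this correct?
Units of each symbol in P = W/t:
  W (work): kg·m²/s²
  t (time): s  → in the denominator, contributes 1/s

Multiplying the contributions: [kg·m²/s²] · [1/s]
Adding exponents of each base unit: kg: 1, m: 2, s: -3
SI base units of power: kg·m²/s³

The claimed units m²/(kg·s³) (exponents kg: -1, m: 2, s: -3) do not match the derived units kg·m²/s³ (exponents kg: 1, m: 2, s: -3), so the claim is incorrect.

Answer: No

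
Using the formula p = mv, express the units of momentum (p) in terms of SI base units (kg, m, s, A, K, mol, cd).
Units of each symbol in p = mv:
  m (mass): kg
  v (velocity): m/s

Multiplying the contributions: [kg] · [m/s]
Adding exponents of each base unit: kg: 1, m: 1, s: -1
SI base units of momentum: kg·m/s

Answer: kg·m/s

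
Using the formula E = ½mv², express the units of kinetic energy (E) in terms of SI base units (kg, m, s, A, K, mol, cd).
Units of each symbol in E = ½mv²:
  m (mass): kg
  v (speed): m/s  → to the power 2, contributes m²/s²
  The factor ½ is dimensionless.

Multiplying the contributions: [kg] · [m²/s²]
Adding exponents of each base unit: kg: 1, m: 2, s: -2
SI base units of kinetic energy: kg·m²/s²

Answer: kg·m²/s²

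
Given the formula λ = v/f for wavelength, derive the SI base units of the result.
Units of each symbol in λ = v/f:
  v (wave speed): m/s
  f (frequency): 1/s  → in the denominator, contributes s

Multiplying the contributions: [m/s] · [s]
Adding exponents of each base unit: m: 1
SI base units of wavelength: m

Answer: m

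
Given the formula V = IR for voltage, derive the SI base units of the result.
Units of each symbol in V = IR:
  I (current): A
  R (resistance, in ohms): kg·m²/(s³·A²)

Multiplying the contributions: [A] · [kg·m²/(s³·A²)]
Adding exponents of each base unit: kg: 1, m: 2, s: -3, A: -1
SI base units of voltage: kg·m²/(s³·A)

Answer: kg·m²/(s³·A)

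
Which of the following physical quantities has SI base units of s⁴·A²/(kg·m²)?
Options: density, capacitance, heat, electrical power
Checking the SI base units of each option:
  density (ρ = m/V): kg/m³  ✗
  capacitance (C = Q/V): s⁴·A²/(kg·m²)  ✓ matches
  heat (Q = mcΔT): kg·m²/s²  ✗
  electrical power (P = IV): kg·m²/s³  ✗

Only capacitance has units s⁴·A²/(kg·m²).

Answer: capacitance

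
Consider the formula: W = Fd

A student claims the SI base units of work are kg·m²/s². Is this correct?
Units of each symbol in W = Fd:
  F (force): kg·m/s²
  d (displacement): m

Multiplying the contributions: [kg·m/s²] · [m]
Adding exponents of each base unit: kg: 1, m: 2, s: -2
SI base units of work: kg·m²/s²

The claimed units kg·m²/s² match the derived units, so the claim is correct.

Answer: Yes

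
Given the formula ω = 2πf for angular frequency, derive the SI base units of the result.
Units of each symbol in ω = 2πf:
  f (frequency): 1/s
  The factor 2π is dimensionless.

Multiplying the contributions: [1/s]
Adding exponents of each base unit: s: -1
SI base units of angular frequency: 1/s

Answer: 1/s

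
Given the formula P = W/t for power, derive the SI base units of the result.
Units of each symbol in P = W/t:
  W (work): kg·m²/s²
  t (time): s  → in the denominator, contributes 1/s

Multiplying the contributions: [kg·m²/s²] · [1/s]
Adding exponents of each base unit: kg: 1, m: 2, s: -3
SI base units of power: kg·m²/s³

Answer: kg·m²/s³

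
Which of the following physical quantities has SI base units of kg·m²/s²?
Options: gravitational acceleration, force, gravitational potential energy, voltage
Checking the SI base units of each option:
  gravitational acceleration (g = GM/r²): m/s²  ✗
  force (F = ma): kg·m/s²  ✗
  gravitational potential energy (U = -GMm/r): kg·m²/s²  ✓ matches
  voltage (V = IR): kg·m²/(s³·A)  ✗

Only gravitational potential energy has units kg·m²/s².

Answer: gravitational potential energy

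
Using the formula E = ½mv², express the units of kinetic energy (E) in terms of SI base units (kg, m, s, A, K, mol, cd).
Units of each symbol in E = ½mv²:
  m (mass): kg
  v (speed): m/s  → to the power 2, contributes m²/s²
  The factor ½ is dimensionless.

Multiplying the contributions: [kg] · [m²/s²]
Adding exponents of each base unit: kg: 1, m: 2, s: -2
SI base units of kinetic energy: kg·m²/s²

Answer: kg·m²/s²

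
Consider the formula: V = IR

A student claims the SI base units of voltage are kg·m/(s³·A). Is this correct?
Units of each symbol in V = IR:
  I (current): A
  R (resistance, in ohms): kg·m²/(s³·A²)

Multiplying the contributions: [A] · [kg·m²/(s³·A²)]
Adding exponents of each base unit: kg: 1, m: 2, s: -3, A: -1
SI base units of voltage: kg·m²/(s³·A)

The claimed units kg·m/(s³·A) (exponents kg: 1, m: 1, s: -3, A: -1) do not match the derived units kg·m²/(s³·A) (exponents kg: 1, m: 2, s: -3, A: -1), so the claim is incorrect.

Answer: No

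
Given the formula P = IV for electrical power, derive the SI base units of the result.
Units of each symbol in P = IV:
  I (current): A
  V (voltage, in volts): kg·m²/(s³·A)

Multiplying the contributions: [A] · [kg·m²/(s³·A)]
Adding exponents of each base unit: kg: 1, m: 2, s: -3
SI base units of electrical power: kg·m²/s³

Answer: kg·m²/s³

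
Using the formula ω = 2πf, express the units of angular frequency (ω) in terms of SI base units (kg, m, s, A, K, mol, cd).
Units of each symbol in ω = 2πf:
  f (frequency): 1/s
  The factor 2π is dimensionless.

Multiplying the contributions: [1/s]
Adding exponents of each base unit: s: -1
SI base units of angular frequency: 1/s

Answer: 1/s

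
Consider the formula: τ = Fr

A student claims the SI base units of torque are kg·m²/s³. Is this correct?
Units of each symbol in τ = Fr:
  F (force): kg·m/s²
  r (lever arm): m

Multiplying the contributions: [kg·m/s²] · [m]
Adding exponents of each base unit: kg: 1, m: 2, s: -2
SI base units of torque: kg·m²/s²

The claimed units kg·m²/s³ (exponents kg: 1, m: 2, s: -3) do not match the derived units kg·m²/s² (exponents kg: 1, m: 2, s: -2), so the claim is incorrect.

Answer: No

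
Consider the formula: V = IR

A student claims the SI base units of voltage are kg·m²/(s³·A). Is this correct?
Units of each symbol in V = IR:
  I (current): A
  R (resistance, in ohms): kg·m²/(s³·A²)

Multiplying the contributions: [A] · [kg·m²/(s³·A²)]
Adding exponents of each base unit: kg: 1, m: 2, s: -3, A: -1
SI base units of voltage: kg·m²/(s³·A)

The claimed units kg·m²/(s³·A) match the derived units, so the claim is correct.

Answer: Yes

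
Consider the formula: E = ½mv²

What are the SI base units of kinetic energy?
Units of each symbol in E = ½mv²:
  m (mass): kg
  v (speed): m/s  → to the power 2, contributes m²/s²
  The factor ½ is dimensionless.

Multiplying the contributions: [kg] · [m²/s²]
Adding exponents of each base unit: kg: 1, m: 2, s: -2
SI base units of kinetic energy: kg·m²/s²

Answer: kg·m²/s²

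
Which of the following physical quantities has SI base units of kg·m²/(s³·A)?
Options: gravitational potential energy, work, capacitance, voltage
Checking the SI base units of each option:
  gravitational potential energy (U = -GMm/r): kg·m²/s²  ✗
  work (W = Fd): kg·m²/s²  ✗
  capacitance (C = Q/V): s⁴·A²/(kg·m²)  ✗
  voltage (V = IR): kg·m²/(s³·A)  ✓ matches

Only voltage has units kg·m²/(s³·A).

Answer: voltage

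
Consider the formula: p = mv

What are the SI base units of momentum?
Units of each symbol in p = mv:
  m (mass): kg
  v (velocity): m/s

Multiplying the contributions: [kg] · [m/s]
Adding exponents of each base unit: kg: 1, m: 1, s: -1
SI base units of momentum: kg·m/s

Answer: kg·m/s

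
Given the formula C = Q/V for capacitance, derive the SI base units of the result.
Units of each symbol in C = Q/V:
  Q (charge, in coulombs): s·A
  V (voltage, in volts): kg·m²/(s³·A)  → in the denominator, contributes s³·A/(kg·m²)

Multiplying the contributions: [s·A] · [s³·A/(kg·m²)]
Adding exponents of each base unit: kg: -1, m: -2, s: 4, A: 2
SI base units of capacitance: s⁴·A²/(kg·m²)

Answer: s⁴·A²/(kg·m²)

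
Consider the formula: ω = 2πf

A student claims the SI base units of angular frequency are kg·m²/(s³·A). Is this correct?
Units of each symbol in ω = 2πf:
  f (frequency): 1/s
  The factor 2π is dimensionless.

Multiplying the contributions: [1/s]
Adding exponents of each base unit: s: -1
SI base units of angular frequency: 1/s

The claimed units kg·m²/(s³·A) (exponents kg: 1, m: 2, s: -3, A: -1) do not match the derived units 1/s (exponents s: -1), so the claim is incorrect.

Answer: No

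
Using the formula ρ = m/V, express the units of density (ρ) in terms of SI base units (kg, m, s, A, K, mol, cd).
Units of each symbol in ρ = m/V:
  m (mass): kg
  V (volume): m³  → in the denominator, contributes 1/m³

Multiplying the contributions: [kg] · [1/m³]
Adding exponents of each base unit: kg: 1, m: -3
SI base units of density: kg/m³

Answer: kg/m³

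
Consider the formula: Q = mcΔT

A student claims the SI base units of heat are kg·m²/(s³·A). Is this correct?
Units of each symbol in Q = mcΔT:
  m (mass): kg
  c (specific heat capacity, in J/(kg·K)): m²/(s²·K)
  ΔT (temperature change): K

Multiplying the contributions: [kg] · [m²/(s²·K)] · [K]
Adding exponents of each base unit: kg: 1, m: 2, s: -2
SI base units of heat: kg·m²/s²

The claimed units kg·m²/(s³·A) (exponents kg: 1, m: 2, s: -3, A: -1) do not match the derived units kg·m²/s² (exponents kg: 1, m: 2, s: -2), so the claim is incorrect.

Answer: No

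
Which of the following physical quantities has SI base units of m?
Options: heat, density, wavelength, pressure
Checking the SI base units of each option:
  heat (Q = mcΔT): kg·m²/s²  ✗
  density (ρ = m/V): kg/m³  ✗
  wavelength (λ = v/f): m  ✓ matches
  pressure (P = F/A): kg/(m·s²)  ✗

Only wavelength has units m.

Answer: wavelength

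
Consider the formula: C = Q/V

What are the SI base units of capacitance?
Units of each symbol in C = Q/V:
  Q (charge, in coulombs): s·A
  V (voltage, in volts): kg·m²/(s³·A)  → in the denominator, contributes s³·A/(kg·m²)

Multiplying the contributions: [s·A] · [s³·A/(kg·m²)]
Adding exponents of each base unit: kg: -1, m: -2, s: 4, A: 2
SI base units of capacitance: s⁴·A²/(kg·m²)

Answer: s⁴·A²/(kg·m²)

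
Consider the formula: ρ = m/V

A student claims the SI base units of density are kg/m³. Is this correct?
Units of each symbol in ρ = m/V:
  m (mass): kg
  V (volume): m³  → in the denominator, contributes 1/m³

Multiplying the contributions: [kg] · [1/m³]
Adding exponents of each base unit: kg: 1, m: -3
SI base units of density: kg/m³

The claimed units kg/m³ match the derived units, so the claim is correct.

Answer: Yes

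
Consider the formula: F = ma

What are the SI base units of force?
Units of each symbol in F = ma:
  m (mass): kg
  a (acceleration): m/s²

Multiplying the contributions: [kg] · [m/s²]
Adding exponents of each base unit: kg: 1, m: 1, s: -2
SI base units of force: kg·m/s²

Answer: kg·m/s²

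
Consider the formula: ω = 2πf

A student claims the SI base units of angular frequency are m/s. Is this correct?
Units of each symbol in ω = 2πf:
  f (frequency): 1/s
  The factor 2π is dimensionless.

Multiplying the contributions: [1/s]
Adding exponents of each base unit: s: -1
SI base units of angular frequency: 1/s

The claimed units m/s (exponents m: 1, s: -1) do not match the derived units 1/s (exponents s: -1), so the claim is incorrect.

Answer: No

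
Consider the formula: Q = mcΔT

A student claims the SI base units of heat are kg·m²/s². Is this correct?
Units of each symbol in Q = mcΔT:
  m (mass): kg
  c (specific heat capacity, in J/(kg·K)): m²/(s²·K)
  ΔT (temperature change): K

Multiplying the contributions: [kg] · [m²/(s²·K)] · [K]
Adding exponents of each base unit: kg: 1, m: 2, s: -2
SI base units of heat: kg·m²/s²

The claimed units kg·m²/s² match the derived units, so the claim is correct.

Answer: Yes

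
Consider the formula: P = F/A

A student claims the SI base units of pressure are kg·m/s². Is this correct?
Units of each symbol in P = F/A:
  F (force): kg·m/s²
  A (area): m²  → in the denominator, contributes 1/m²

Multiplying the contributions: [kg·m/s²] · [1/m²]
Adding exponents of each base unit: kg: 1, m: -1, s: -2
SI base units of pressure: kg/(m·s²)

The claimed units kg·m/s² (exponents kg: 1, m: 1, s: -2) do not match the derived units kg/(m·s²) (exponents kg: 1, m: -1, s: -2), so the claim is incorrect.

Answer: No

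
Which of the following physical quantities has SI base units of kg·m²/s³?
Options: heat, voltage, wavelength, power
Checking the SI base units of each option:
  heat (Q = mcΔT): kg·m²/s²  ✗
  voltage (V = IR): kg·m²/(s³·A)  ✗
  wavelength (λ = v/f): m  ✗
  power (P = W/t): kg·m²/s³  ✓ matches

Only power has units kg·m²/s³.

Answer: power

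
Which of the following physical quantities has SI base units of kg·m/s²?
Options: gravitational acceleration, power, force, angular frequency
Checking the SI base units of each option:
  gravitational acceleration (g = GM/r²): m/s²  ✗
  power (P = W/t): kg·m²/s³  ✗
  force (F = ma): kg·m/s²  ✓ matches
  angular frequency (ω = 2πf): 1/s  ✗

Only force has units kg·m/s².

Answer: force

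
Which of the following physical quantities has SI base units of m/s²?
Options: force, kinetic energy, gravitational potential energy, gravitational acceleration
Checking the SI base units of each option:
  force (F = ma): kg·m/s²  ✗
  kinetic energy (E = ½mv²): kg·m²/s²  ✗
  gravitational potential energy (U = -GMm/r): kg·m²/s²  ✗
  gravitational acceleration (g = GM/r²): m/s²  ✓ matches

Only gravitational acceleration has units m/s².

Answer: gravitational acceleration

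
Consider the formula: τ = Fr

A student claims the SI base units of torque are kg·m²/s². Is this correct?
Units of each symbol in τ = Fr:
  F (force): kg·m/s²
  r (lever arm): m

Multiplying the contributions: [kg·m/s²] · [m]
Adding exponents of each base unit: kg: 1, m: 2, s: -2
SI base units of torque: kg·m²/s²

The claimed units kg·m²/s² match the derived units, so the claim is correct.

Answer: Yes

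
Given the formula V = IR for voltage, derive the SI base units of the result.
Units of each symbol in V = IR:
  I (current): A
  R (resistance, in ohms): kg·m²/(s³·A²)

Multiplying the contributions: [A] · [kg·m²/(s³·A²)]
Adding exponents of each base unit: kg: 1, m: 2, s: -3, A: -1
SI base units of voltage: kg·m²/(s³·A)

Answer: kg·m²/(s³·A)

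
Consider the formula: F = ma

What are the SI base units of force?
Units of each symbol in F = ma:
  m (mass): kg
  a (acceleration): m/s²

Multiplying the contributions: [kg] · [m/s²]
Adding exponents of each base unit: kg: 1, m: 1, s: -2
SI base units of force: kg·m/s²

Answer: kg·m/s²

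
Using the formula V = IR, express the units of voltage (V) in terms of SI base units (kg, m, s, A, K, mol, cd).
Units of each symbol in V = IR:
  I (current): A
  R (resistance, in ohms): kg·m²/(s³·A²)

Multiplying the contributions: [A] · [kg·m²/(s³·A²)]
Adding exponents of each base unit: kg: 1, m: 2, s: -3, A: -1
SI base units of voltage: kg·m²/(s³·A)

Answer: kg·m²/(s³·A)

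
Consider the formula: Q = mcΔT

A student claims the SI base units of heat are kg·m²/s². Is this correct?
Units of each symbol in Q = mcΔT:
  m (mass): kg
  c (specific heat capacity, in J/(kg·K)): m²/(s²·K)
  ΔT (temperature change): K

Multiplying the contributions: [kg] · [m²/(s²·K)] · [K]
Adding exponents of each base unit: kg: 1, m: 2, s: -2
SI base units of heat: kg·m²/s²

The claimed units kg·m²/s² match the derived units, so the claim is correct.

Answer: Yes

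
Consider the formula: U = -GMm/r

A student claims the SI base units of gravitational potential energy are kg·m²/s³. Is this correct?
Units of each symbol in U = -GMm/r:
  G (gravitational constant): m³/(kg·s²)
  M (mass): kg
  m (mass): kg
  r (distance): m  → in the denominator, contributes 1/m
  The minus sign does not affect the units.

Multiplying the contributions: [m³/(kg·s²)] · [kg] · [kg] · [1/m]
Adding exponents of each base unit: kg: 1, m: 2, s: -2
SI base units of gravitational potential energy: kg·m²/s²

The claimed units kg·m²/s³ (exponents kg: 1, m: 2, s: -3) do not match the derived units kg·m²/s² (exponents kg: 1, m: 2, s: -2), so the claim is incorrect.

Answer: No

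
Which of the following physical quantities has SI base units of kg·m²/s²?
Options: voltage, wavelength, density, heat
Checking the SI base units of each option:
  voltage (V = IR): kg·m²/(s³·A)  ✗
  wavelength (λ = v/f): m  ✗
  density (ρ = m/V): kg/m³  ✗
  heat (Q = mcΔT): kg·m²/s²  ✓ matches

Only heat has units kg·m²/s².

Answer: heat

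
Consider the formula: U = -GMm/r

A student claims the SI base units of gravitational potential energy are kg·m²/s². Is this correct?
Units of each symbol in U = -GMm/r:
  G (gravitational constant): m³/(kg·s²)
  M (mass): kg
  m (mass): kg
  r (distance): m  → in the denominator, contributes 1/m
  The minus sign does not affect the units.

Multiplying the contributions: [m³/(kg·s²)] · [kg] · [kg] · [1/m]
Adding exponents of each base unit: kg: 1, m: 2, s: -2
SI base units of gravitational potential energy: kg·m²/s²

The claimed units kg·m²/s² match the derived units, so the claim is correct.

Answer: Yes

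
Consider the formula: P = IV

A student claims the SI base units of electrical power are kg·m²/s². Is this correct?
Units of each symbol in P = IV:
  I (current): A
  V (voltage, in volts): kg·m²/(s³·A)

Multiplying the contributions: [A] · [kg·m²/(s³·A)]
Adding exponents of each base unit: kg: 1, m: 2, s: -3
SI base units of electrical power: kg·m²/s³

The claimed units kg·m²/s² (exponents kg: 1, m: 2, s: -2) do not match the derived units kg·m²/s³ (exponents kg: 1, m: 2, s: -3), so the claim is incorrect.

Answer: No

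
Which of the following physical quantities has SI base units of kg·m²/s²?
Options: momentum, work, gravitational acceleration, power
Checking the SI base units of each option:
  momentum (p = mv): kg·m/s  ✗
  work (W = Fd): kg·m²/s²  ✓ matches
  gravitational acceleration (g = GM/r²): m/s²  ✗
  power (P = W/t): kg·m²/s³  ✗

Only work has units kg·m²/s².

Answer: work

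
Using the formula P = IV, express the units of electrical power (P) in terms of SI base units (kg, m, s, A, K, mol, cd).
Units of each symbol in P = IV:
  I (current): A
  V (voltage, in volts): kg·m²/(s³·A)

Multiplying the contributions: [A] · [kg·m²/(s³·A)]
Adding exponents of each base unit: kg: 1, m: 2, s: -3
SI base units of electrical power: kg·m²/s³

Answer: kg·m²/s³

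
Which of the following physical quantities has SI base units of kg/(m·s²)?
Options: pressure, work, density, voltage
Checking the SI base units of each option:
  pressure (P = F/A): kg/(m·s²)  ✓ matches
  work (W = Fd): kg·m²/s²  ✗
  density (ρ = m/V): kg/m³  ✗
  voltage (V = IR): kg·m²/(s³·A)  ✗

Only pressure has units kg/(m·s²).

Answer: pressure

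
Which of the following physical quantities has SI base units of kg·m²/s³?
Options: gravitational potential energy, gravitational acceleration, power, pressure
Checking the SI base units of each option:
  gravitational potential energy (U = -GMm/r): kg·m²/s²  ✗
  gravitational acceleration (g = GM/r²): m/s²  ✗
  power (P = W/t): kg·m²/s³  ✓ matches
  pressure (P = F/A): kg/(m·s²)  ✗

Only power has units kg·m²/s³.

Answer: power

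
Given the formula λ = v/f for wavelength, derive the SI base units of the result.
Units of each symbol in λ = v/f:
  v (wave speed): m/s
  f (frequency): 1/s  → in the denominator, contributes s

Multiplying the contributions: [m/s] · [s]
Adding exponents of each base unit: m: 1
SI base units of wavelength: m

Answer: m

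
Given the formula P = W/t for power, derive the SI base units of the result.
Units of each symbol in P = W/t:
  W (work): kg·m²/s²
  t (time): s  → in the denominator, contributes 1/s

Multiplying the contributions: [kg·m²/s²] · [1/s]
Adding exponents of each base unit: kg: 1, m: 2, s: -3
SI base units of power: kg·m²/s³

Answer: kg·m²/s³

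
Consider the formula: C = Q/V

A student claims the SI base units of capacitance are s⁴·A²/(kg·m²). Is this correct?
Units of each symbol in C = Q/V:
  Q (charge, in coulombs): s·A
  V (voltage, in volts): kg·m²/(s³·A)  → in the denominator, contributes s³·A/(kg·m²)

Multiplying the contributions: [s·A] · [s³·A/(kg·m²)]
Adding exponents of each base unit: kg: -1, m: -2, s: 4, A: 2
SI base units of capacitance: s⁴·A²/(kg·m²)

The claimed units s⁴·A²/(kg·m²) match the derived units, so the claim is correct.

Answer: Yes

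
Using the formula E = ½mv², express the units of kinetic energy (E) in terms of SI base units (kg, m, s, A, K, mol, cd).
Units of each symbol in E = ½mv²:
  m (mass): kg
  v (speed): m/s  → to the power 2, contributes m²/s²
  The factor ½ is dimensionless.

Multiplying the contributions: [kg] · [m²/s²]
Adding exponents of each base unit: kg: 1, m: 2, s: -2
SI base units of kinetic energy: kg·m²/s²

Answer: kg·m²/s²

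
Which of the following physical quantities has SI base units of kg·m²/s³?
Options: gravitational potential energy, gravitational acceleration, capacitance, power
Checking the SI base units of each option:
  gravitational potential energy (U = -GMm/r): kg·m²/s²  ✗
  gravitational acceleration (g = GM/r²): m/s²  ✗
  capacitance (C = Q/V): s⁴·A²/(kg·m²)  ✗
  power (P = W/t): kg·m²/s³  ✓ matches

Only power has units kg·m²/s³.

Answer: power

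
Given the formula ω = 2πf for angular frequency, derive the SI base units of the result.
Units of each symbol in ω = 2πf:
  f (frequency): 1/s
  The factor 2π is dimensionless.

Multiplying the contributions: [1/s]
Adding exponents of each base unit: s: -1
SI base units of angular frequency: 1/s

Answer: 1/s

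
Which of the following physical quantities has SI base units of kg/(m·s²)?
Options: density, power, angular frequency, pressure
Checking the SI base units of each option:
  density (ρ = m/V): kg/m³  ✗
  power (P = W/t): kg·m²/s³  ✗
  angular frequency (ω = 2πf): 1/s  ✗
  pressure (P = F/A): kg/(m·s²)  ✓ matches

Only pressure has units kg/(m·s²).

Answer: pressure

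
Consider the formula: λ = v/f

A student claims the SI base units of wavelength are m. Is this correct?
Units of each symbol in λ = v/f:
  v (wave speed): m/s
  f (frequency): 1/s  → in the denominator, contributes s

Multiplying the contributions: [m/s] · [s]
Adding exponents of each base unit: m: 1
SI base units of wavelength: m

The claimed units m match the derived units, so the claim is correct.

Answer: Yes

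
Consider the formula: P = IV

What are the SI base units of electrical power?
Units of each symbol in P = IV:
  I (current): A
  V (voltage, in volts): kg·m²/(s³·A)

Multiplying the contributions: [A] · [kg·m²/(s³·A)]
Adding exponents of each base unit: kg: 1, m: 2, s: -3
SI base units of electrical power: kg·m²/s³

Answer: kg·m²/s³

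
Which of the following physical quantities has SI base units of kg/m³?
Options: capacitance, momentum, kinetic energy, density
Checking the SI base units of each option:
  capacitance (C = Q/V): s⁴·A²/(kg·m²)  ✗
  momentum (p = mv): kg·m/s  ✗
  kinetic energy (E = ½mv²): kg·m²/s²  ✗
  density (ρ = m/V): kg/m³  ✓ matches

Only density has units kg/m³.

Answer: density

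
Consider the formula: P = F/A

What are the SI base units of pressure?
Units of each symbol in P = F/A:
  F (force): kg·m/s²
  A (area): m²  → in the denominator, contributes 1/m²

Multiplying the contributions: [kg·m/s²] · [1/m²]
Adding exponents of each base unit: kg: 1, m: -1, s: -2
SI base units of pressure: kg/(m·s²)

Answer: kg/(m·s²)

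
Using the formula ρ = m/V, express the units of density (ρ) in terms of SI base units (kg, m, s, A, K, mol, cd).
Units of each symbol in ρ = m/V:
  m (mass): kg
  V (volume): m³  → in the denominator, contributes 1/m³

Multiplying the contributions: [kg] · [1/m³]
Adding exponents of each base unit: kg: 1, m: -3
SI base units of density: kg/m³

Answer: kg/m³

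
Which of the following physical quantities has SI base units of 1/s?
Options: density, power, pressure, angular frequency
Checking the SI base units of each option:
  density (ρ = m/V): kg/m³  ✗
  power (P = W/t): kg·m²/s³  ✗
  pressure (P = F/A): kg/(m·s²)  ✗
  angular frequency (ω = 2πf): 1/s  ✓ matches

Only angular frequency has units 1/s.

Answer: angular frequency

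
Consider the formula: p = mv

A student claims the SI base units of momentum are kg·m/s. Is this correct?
Units of each symbol in p = mv:
  m (mass): kg
  v (velocity): m/s

Multiplying the contributions: [kg] · [m/s]
Adding exponents of each base unit: kg: 1, m: 1, s: -1
SI base units of momentum: kg·m/s

The claimed units kg·m/s match the derived units, so the claim is correct.

Answer: Yes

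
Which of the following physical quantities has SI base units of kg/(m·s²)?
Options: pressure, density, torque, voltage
Checking the SI base units of each option:
  pressure (P = F/A): kg/(m·s²)  ✓ matches
  density (ρ = m/V): kg/m³  ✗
  torque (τ = Fr): kg·m²/s²  ✗
  voltage (V = IR): kg·m²/(s³·A)  ✗

Only pressure has units kg/(m·s²).

Answer: pressure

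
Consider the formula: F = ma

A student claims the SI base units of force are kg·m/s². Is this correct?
Units of each symbol in F = ma:
  m (mass): kg
  a (acceleration): m/s²

Multiplying the contributions: [kg] · [m/s²]
Adding exponents of each base unit: kg: 1, m: 1, s: -2
SI base units of force: kg·m/s²

The claimed units kg·m/s² match the derived units, so the claim is correct.

Answer: Yes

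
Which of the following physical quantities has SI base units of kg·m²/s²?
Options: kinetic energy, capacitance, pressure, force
Checking the SI base units of each option:
  kinetic energy (E = ½mv²): kg·m²/s²  ✓ matches
  capacitance (C = Q/V): s⁴·A²/(kg·m²)  ✗
  pressure (P = F/A): kg/(m·s²)  ✗
  force (F = ma): kg·m/s²  ✗

Only kinetic energy has units kg·m²/s².

Answer: kinetic energy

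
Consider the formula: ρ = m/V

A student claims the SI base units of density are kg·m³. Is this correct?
Units of each symbol in ρ = m/V:
  m (mass): kg
  V (volume): m³  → in the denominator, contributes 1/m³

Multiplying the contributions: [kg] · [1/m³]
Adding exponents of each base unit: kg: 1, m: -3
SI base units of density: kg/m³

The claimed units kg·m³ (exponents kg: 1, m: 3) do not match the derived units kg/m³ (exponents kg: 1, m: -3), so the claim is incorrect.

Answer: No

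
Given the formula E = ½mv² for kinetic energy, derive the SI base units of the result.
Units of each symbol in E = ½mv²:
  m (mass): kg
  v (speed): m/s  → to the power 2, contributes m²/s²
  The factor ½ is dimensionless.

Multiplying the contributions: [kg] · [m²/s²]
Adding exponents of each base unit: kg: 1, m: 2, s: -2
SI base units of kinetic energy: kg·m²/s²

Answer: kg·m²/s²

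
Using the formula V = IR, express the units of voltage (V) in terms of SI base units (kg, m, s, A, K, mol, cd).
Units of each symbol in V = IR:
  I (current): A
  R (resistance, in ohms): kg·m²/(s³·A²)

Multiplying the contributions: [A] · [kg·m²/(s³·A²)]
Adding exponents of each base unit: kg: 1, m: 2, s: -3, A: -1
SI base units of voltage: kg·m²/(s³·A)

Answer: kg·m²/(s³·A)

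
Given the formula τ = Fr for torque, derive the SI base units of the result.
Units of each symbol in τ = Fr:
  F (force): kg·m/s²
  r (lever arm): m

Multiplying the contributions: [kg·m/s²] · [m]
Adding exponents of each base unit: kg: 1, m: 2, s: -2
SI base units of torque: kg·m²/s²

Answer: kg·m²/s²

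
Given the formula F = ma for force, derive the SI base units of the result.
Units of each symbol in F = ma:
  m (mass): kg
  a (acceleration): m/s²

Multiplying the contributions: [kg] · [m/s²]
Adding exponents of each base unit: kg: 1, m: 1, s: -2
SI base units of force: kg·m/s²

Answer: kg·m/s²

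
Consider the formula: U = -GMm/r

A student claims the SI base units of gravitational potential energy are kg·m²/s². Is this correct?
Units of each symbol in U = -GMm/r:
  G (gravitational constant): m³/(kg·s²)
  M (mass): kg
  m (mass): kg
  r (distance): m  → in the denominator, contributes 1/m
  The minus sign does not affect the units.

Multiplying the contributions: [m³/(kg·s²)] · [kg] · [kg] · [1/m]
Adding exponents of each base unit: kg: 1, m: 2, s: -2
SI base units of gravitational potential energy: kg·m²/s²

The claimed units kg·m²/s² match the derived units, so the claim is correct.

Answer: Yes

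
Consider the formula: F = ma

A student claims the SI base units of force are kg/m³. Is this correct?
Units of each symbol in F = ma:
  m (mass): kg
  a (acceleration): m/s²

Multiplying the contributions: [kg] · [m/s²]
Adding exponents of each base unit: kg: 1, m: 1, s: -2
SI base units of force: kg·m/s²

The claimed units kg/m³ (exponents kg: 1, m: -3) do not match the derived units kg·m/s² (exponents kg: 1, m: 1, s: -2), so the claim is incorrect.

Answer: No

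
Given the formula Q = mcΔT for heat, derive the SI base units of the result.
Units of each symbol in Q = mcΔT:
  m (mass): kg
  c (specific heat capacity, in J/(kg·K)): m²/(s²·K)
  ΔT (temperature change): K

Multiplying the contributions: [kg] · [m²/(s²·K)] · [K]
Adding exponents of each base unit: kg: 1, m: 2, s: -2
SI base units of heat: kg·m²/s²

Answer: kg·m²/s²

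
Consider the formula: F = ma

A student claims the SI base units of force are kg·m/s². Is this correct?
Units of each symbol in F = ma:
  m (mass): kg
  a (acceleration): m/s²

Multiplying the contributions: [kg] · [m/s²]
Adding exponents of each base unit: kg: 1, m: 1, s: -2
SI base units of force: kg·m/s²

The claimed units kg·m/s² match the derived units, so the claim is correct.

Answer: Yes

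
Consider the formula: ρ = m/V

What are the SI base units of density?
Units of each symbol in ρ = m/V:
  m (mass): kg
  V (volume): m³  → in the denominator, contributes 1/m³

Multiplying the contributions: [kg] · [1/m³]
Adding exponents of each base unit: kg: 1, m: -3
SI base units of density: kg/m³

Answer: kg/m³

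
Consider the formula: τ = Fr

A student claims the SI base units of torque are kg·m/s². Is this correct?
Units of each symbol in τ = Fr:
  F (force): kg·m/s²
  r (lever arm): m

Multiplying the contributions: [kg·m/s²] · [m]
Adding exponents of each base unit: kg: 1, m: 2, s: -2
SI base units of torque: kg·m²/s²

The claimed units kg·m/s² (exponents kg: 1, m: 1, s: -2) do not match the derived units kg·m²/s² (exponents kg: 1, m: 2, s: -2), so the claim is incorrect.

Answer: No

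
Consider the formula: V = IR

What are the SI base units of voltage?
Units of each symbol in V = IR:
  I (current): A
  R (resistance, in ohms): kg·m²/(s³·A²)

Multiplying the contributions: [A] · [kg·m²/(s³·A²)]
Adding exponents of each base unit: kg: 1, m: 2, s: -3, A: -1
SI base units of voltage: kg·m²/(s³·A)

Answer: kg·m²/(s³·A)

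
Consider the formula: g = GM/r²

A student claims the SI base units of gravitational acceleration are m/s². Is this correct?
Units of each symbol in g = GM/r²:
  G (gravitational constant): m³/(kg·s²)
  M (mass): kg
  r (distance): m  → to the power 2 in the denominator, contributes 1/m²

Multiplying the contributions: [m³/(kg·s²)] · [kg] · [1/m²]
Adding exponents of each base unit: m: 1, s: -2
SI base units of gravitational acceleration: m/s²

The claimed units m/s² match the derived units, so the claim is correct.

Answer: Yes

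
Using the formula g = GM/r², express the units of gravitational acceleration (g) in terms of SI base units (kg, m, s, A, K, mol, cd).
Units of each symbol in g = GM/r²:
  G (gravitational constant): m³/(kg·s²)
  M (mass): kg
  r (distance): m  → to the power 2 in the denominator, contributes 1/m²

Multiplying the contributions: [m³/(kg·s²)] · [kg] · [1/m²]
Adding exponents of each base unit: m: 1, s: -2
SI base units of gravitational acceleration: m/s²

Answer: m/s²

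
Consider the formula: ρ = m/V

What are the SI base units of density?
Units of each symbol in ρ = m/V:
  m (mass): kg
  V (volume): m³  → in the denominator, contributes 1/m³

Multiplying the contributions: [kg] · [1/m³]
Adding exponents of each base unit: kg: 1, m: -3
SI base units of density: kg/m³

Answer: kg/m³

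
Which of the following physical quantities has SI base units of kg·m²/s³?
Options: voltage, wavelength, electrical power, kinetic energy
Checking the SI base units of each option:
  voltage (V = IR): kg·m²/(s³·A)  ✗
  wavelength (λ = v/f): m  ✗
  electrical power (P = IV): kg·m²/s³  ✓ matches
  kinetic energy (E = ½mv²): kg·m²/s²  ✗

Only electrical power has units kg·m²/s³.

Answer: electrical power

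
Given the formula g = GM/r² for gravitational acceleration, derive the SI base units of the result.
Units of each symbol in g = GM/r²:
  G (gravitational constant): m³/(kg·s²)
  M (mass): kg
  r (distance): m  → to the power 2 in the denominator, contributes 1/m²

Multiplying the contributions: [m³/(kg·s²)] · [kg] · [1/m²]
Adding exponents of each base unit: m: 1, s: -2
SI base units of gravitational acceleration: m/s²

Answer: m/s²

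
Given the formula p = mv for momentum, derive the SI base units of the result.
Units of each symbol in p = mv:
  m (mass): kg
  v (velocity): m/s

Multiplying the contributions: [kg] · [m/s]
Adding exponents of each base unit: kg: 1, m: 1, s: -1
SI base units of momentum: kg·m/s

Answer: kg·m/s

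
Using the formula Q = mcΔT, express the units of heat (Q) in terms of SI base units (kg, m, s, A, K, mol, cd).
Units of each symbol in Q = mcΔT:
  m (mass): kg
  c (specific heat capacity, in J/(kg·K)): m²/(s²·K)
  ΔT (temperature change): K

Multiplying the contributions: [kg] · [m²/(s²·K)] · [K]
Adding exponents of each base unit: kg: 1, m: 2, s: -2
SI base units of heat: kg·m²/s²

Answer: kg·m²/s²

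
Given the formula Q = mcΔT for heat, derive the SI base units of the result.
Units of each symbol in Q = mcΔT:
  m (mass): kg
  c (specific heat capacity, in J/(kg·K)): m²/(s²·K)
  ΔT (temperature change): K

Multiplying the contributions: [kg] · [m²/(s²·K)] · [K]
Adding exponents of each base unit: kg: 1, m: 2, s: -2
SI base units of heat: kg·m²/s²

Answer: kg·m²/s²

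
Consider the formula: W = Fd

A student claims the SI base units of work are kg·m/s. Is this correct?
Units of each symbol in W = Fd:
  F (force): kg·m/s²
  d (displacement): m

Multiplying the contributions: [kg·m/s²] · [m]
Adding exponents of each base unit: kg: 1, m: 2, s: -2
SI base units of work: kg·m²/s²

The claimed units kg·m/s (exponents kg: 1, m: 1, s: -1) do not match the derived units kg·m²/s² (exponents kg: 1, m: 2, s: -2), so the claim is incorrect.

Answer: No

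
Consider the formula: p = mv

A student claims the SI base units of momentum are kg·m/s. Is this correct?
Units of each symbol in p = mv:
  m (mass): kg
  v (velocity): m/s

Multiplying the contributions: [kg] · [m/s]
Adding exponents of each base unit: kg: 1, m: 1, s: -1
SI base units of momentum: kg·m/s

The claimed units kg·m/s match the derived units, so the claim is correct.

Answer: Yes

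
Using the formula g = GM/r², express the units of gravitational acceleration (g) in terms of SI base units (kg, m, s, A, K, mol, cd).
Units of each symbol in g = GM/r²:
  G (gravitational constant): m³/(kg·s²)
  M (mass): kg
  r (distance): m  → to the power 2 in the denominator, contributes 1/m²

Multiplying the contributions: [m³/(kg·s²)] · [kg] · [1/m²]
Adding exponents of each base unit: m: 1, s: -2
SI base units of gravitational acceleration: m/s²

Answer: m/s²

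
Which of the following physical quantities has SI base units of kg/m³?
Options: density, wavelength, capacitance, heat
Checking the SI base units of each option:
  density (ρ = m/V): kg/m³  ✓ matches
  wavelength (λ = v/f): m  ✗
  capacitance (C = Q/V): s⁴·A²/(kg·m²)  ✗
  heat (Q = mcΔT): kg·m²/s²  ✗

Only density has units kg/m³.

Answer: density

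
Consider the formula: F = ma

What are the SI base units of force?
Units of each symbol in F = ma:
  m (mass): kg
  a (acceleration): m/s²

Multiplying the contributions: [kg] · [m/s²]
Adding exponents of each base unit: kg: 1, m: 1, s: -2
SI base units of force: kg·m/s²

Answer: kg·m/s²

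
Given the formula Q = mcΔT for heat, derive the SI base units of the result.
Units of each symbol in Q = mcΔT:
  m (mass): kg
  c (specific heat capacity, in J/(kg·K)): m²/(s²·K)
  ΔT (temperature change): K

Multiplying the contributions: [kg] · [m²/(s²·K)] · [K]
Adding exponents of each base unit: kg: 1, m: 2, s: -2
SI base units of heat: kg·m²/s²

Answer: kg·m²/s²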